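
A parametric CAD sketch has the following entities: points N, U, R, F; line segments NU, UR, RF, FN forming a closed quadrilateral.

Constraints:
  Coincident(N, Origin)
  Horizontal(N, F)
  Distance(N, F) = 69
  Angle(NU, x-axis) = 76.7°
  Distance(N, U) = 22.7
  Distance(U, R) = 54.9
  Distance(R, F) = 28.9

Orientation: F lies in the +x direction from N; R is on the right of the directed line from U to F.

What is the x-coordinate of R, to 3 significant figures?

44.9

N is at the origin; NF is horizontal with |NF| = 69.0 and F in +x, so F = (69.0, 0). NU runs at 76.7° with |NU| = 22.7, so U = (5.22, 22.1). R is determined by |UR| = 54.9 and |RF| = 28.9 together: it lies at the intersection of circle(U, 54.9) and circle(F, 28.9). With |UF| = 67.5, the foot of the radical line on UF is 49.9 from U and the perpendicular offset is √(54.9² − 49.9²) = 22.9. Taking the right-of-UF solution: R = (44.9, -15.9).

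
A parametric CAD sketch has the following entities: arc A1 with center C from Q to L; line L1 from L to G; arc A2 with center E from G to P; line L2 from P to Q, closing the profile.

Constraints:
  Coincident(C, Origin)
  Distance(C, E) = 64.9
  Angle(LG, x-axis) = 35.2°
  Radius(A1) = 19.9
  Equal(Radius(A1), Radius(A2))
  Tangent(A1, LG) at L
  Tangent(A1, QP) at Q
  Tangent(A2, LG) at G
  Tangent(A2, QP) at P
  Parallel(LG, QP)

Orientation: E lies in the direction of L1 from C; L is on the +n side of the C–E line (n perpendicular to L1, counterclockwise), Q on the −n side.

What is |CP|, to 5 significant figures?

67.882

The slot axis is L1's direction at 35.2°, so u = (cos 35.2°, sin 35.2°) = (0.81714, 0.57643) and n = (−sin 35.2°, cos 35.2°) = (-0.57643, 0.81714). C is at the origin and E lies 64.9 along u from C, so E = 64.9·u = (53.033, 37.410). Tangency of A1 to both parallel lines with radius 19.9 puts L and Q at C ± 19.9·n: L = (-11.471, 16.261), Q = (11.471, -16.261). Equal radii place G and P the same way about E: G = E + 19.9·n = (41.562, 53.672), P = E − 19.9·n = (64.504, 21.149). Then |CP| = |P − C| = 67.882.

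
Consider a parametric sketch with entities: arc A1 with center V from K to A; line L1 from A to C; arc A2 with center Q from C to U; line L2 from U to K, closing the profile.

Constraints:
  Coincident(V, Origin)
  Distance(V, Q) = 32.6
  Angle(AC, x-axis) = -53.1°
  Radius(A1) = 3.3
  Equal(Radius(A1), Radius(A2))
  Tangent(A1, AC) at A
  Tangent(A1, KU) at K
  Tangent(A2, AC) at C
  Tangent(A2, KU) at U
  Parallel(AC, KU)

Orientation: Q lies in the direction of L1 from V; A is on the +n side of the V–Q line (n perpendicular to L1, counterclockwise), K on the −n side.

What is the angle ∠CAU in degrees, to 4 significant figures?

11.45°

Tangency of A1 to both parallel lines with radius 3.3 puts A and K at V ± 3.3·n: A = (2.639, 1.981), K = (-2.639, -1.981). Equal radii place C and U the same way about Q: C = Q + 3.3·n = (22.21, -24.09), U = Q − 3.3·n = (16.93, -28.05). Then cos ∠CAU = AC·AU / (|AC||AU|), giving 11.45°.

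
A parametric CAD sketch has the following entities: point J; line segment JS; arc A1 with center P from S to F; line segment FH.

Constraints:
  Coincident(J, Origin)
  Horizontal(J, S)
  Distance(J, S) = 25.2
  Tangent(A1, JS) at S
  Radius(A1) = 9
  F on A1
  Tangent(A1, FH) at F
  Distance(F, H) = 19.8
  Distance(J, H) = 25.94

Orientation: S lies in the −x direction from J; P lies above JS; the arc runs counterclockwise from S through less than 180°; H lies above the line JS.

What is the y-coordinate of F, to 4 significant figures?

5.696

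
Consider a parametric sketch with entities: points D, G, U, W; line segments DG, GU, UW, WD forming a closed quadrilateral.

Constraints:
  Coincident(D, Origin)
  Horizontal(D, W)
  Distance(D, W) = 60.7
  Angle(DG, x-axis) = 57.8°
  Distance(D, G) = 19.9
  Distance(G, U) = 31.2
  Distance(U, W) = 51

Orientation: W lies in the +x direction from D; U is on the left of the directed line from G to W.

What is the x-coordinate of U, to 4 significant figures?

30.36

Checks: |GU| = 31.20 ✓; |UW| = 51.00 ✓.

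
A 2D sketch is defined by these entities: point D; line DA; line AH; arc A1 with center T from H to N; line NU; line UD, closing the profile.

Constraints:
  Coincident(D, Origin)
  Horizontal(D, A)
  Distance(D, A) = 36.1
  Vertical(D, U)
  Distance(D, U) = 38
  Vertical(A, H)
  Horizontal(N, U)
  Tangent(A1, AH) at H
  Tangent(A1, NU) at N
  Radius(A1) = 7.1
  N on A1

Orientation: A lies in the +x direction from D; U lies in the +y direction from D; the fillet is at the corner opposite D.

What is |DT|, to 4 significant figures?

42.38

D is at the origin; DA is horizontal with |DA| = 36.1 and A on the +x side, so A = (36.10, 0.000). D and U share the same x with |DU| = 38.0 and U on the +y side, so U = (0.000, 38.00). The virtual corner opposite D is at (36.10, 38.00). The tangent condition forces TH to be normal to AH and tangency of A1 to NU means the radius TN is perpendicular to NU, with radius 7.1, so the center T sits 7.1 in from both sides at T = (29.00, 30.90). Then |DT| = |T − D| = 42.38.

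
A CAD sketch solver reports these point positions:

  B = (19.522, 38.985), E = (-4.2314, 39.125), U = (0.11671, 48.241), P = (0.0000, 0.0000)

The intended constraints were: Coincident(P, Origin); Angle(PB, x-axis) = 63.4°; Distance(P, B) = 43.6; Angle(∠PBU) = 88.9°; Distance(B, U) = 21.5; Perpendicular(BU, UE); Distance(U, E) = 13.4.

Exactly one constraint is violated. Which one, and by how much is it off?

Distance(U, E) = 13.4 — off by 3.30.

P = (0.00, 0.00) ✓; PB at 63.40° ✓; |PB| = 43.60 ✓; ∠PBU = 88.90° ✓; |BU| = 21.50 ✓; ∠(BU, UE) = 90.00° ✓; |UE| = 10.10 ✗.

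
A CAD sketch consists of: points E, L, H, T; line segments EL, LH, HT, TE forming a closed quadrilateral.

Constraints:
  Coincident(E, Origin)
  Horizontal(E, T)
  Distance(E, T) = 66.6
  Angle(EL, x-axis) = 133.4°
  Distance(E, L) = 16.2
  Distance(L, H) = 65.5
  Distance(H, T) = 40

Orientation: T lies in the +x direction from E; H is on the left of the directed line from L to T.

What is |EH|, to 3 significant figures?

61.4

Checks: E.y = 0.00, T.y = 0.00 ✓; |LH| = 65.50 ✓; |HT| = 40.00 ✓.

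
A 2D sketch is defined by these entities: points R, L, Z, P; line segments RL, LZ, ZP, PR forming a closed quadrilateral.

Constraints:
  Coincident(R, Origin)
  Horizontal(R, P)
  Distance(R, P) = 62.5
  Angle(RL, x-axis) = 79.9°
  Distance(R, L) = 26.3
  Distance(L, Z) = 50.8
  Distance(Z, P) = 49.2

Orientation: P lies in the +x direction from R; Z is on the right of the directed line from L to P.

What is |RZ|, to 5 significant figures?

29.670

Checks: |LZ| = 50.80 ✓; |ZP| = 49.20 ✓.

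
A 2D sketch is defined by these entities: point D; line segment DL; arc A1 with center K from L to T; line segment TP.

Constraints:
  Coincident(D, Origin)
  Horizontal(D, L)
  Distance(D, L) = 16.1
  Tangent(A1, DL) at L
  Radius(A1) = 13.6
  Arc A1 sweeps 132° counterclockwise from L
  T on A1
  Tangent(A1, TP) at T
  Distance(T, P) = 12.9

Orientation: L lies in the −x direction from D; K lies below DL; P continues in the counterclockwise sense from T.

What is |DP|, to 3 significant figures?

36.8

On A1, L sits at bearing 90° from K; a 132° counterclockwise sweep puts T at bearing 222°, so T = K + 13.6·(cos 222°, sin 222°) = (-26.2, -22.7). The tangent condition forces KT to be normal to TP, so TP runs along (−sin 222°, cos 222°); with |TP| = 12.9, P = (-17.6, -32.3). Then |DP| = |P − D| = 36.8.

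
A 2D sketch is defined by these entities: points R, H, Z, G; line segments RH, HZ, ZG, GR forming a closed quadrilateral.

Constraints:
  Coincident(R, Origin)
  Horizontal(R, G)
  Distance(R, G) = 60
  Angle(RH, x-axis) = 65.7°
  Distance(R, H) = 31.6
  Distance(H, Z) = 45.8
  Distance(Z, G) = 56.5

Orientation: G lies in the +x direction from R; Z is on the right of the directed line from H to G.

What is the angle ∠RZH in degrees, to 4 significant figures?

28.74°

R is at the origin; RG is horizontal with |RG| = 60.0 and G in +x, so G = (60.0, 0). RH runs at 65.7° with |RH| = 31.6, so H = (13.00, 28.80). Z is determined by |HZ| = 45.8 and |ZG| = 56.5 together: it lies at the intersection of circle(H, 45.8) and circle(G, 56.5). With |HG| = 55.12, the foot of the radical line on HG is 17.63 from H and the perpendicular offset is √(45.8² − 17.63²) = 42.27. Taking the right-of-HG solution: Z = (5.949, -16.45).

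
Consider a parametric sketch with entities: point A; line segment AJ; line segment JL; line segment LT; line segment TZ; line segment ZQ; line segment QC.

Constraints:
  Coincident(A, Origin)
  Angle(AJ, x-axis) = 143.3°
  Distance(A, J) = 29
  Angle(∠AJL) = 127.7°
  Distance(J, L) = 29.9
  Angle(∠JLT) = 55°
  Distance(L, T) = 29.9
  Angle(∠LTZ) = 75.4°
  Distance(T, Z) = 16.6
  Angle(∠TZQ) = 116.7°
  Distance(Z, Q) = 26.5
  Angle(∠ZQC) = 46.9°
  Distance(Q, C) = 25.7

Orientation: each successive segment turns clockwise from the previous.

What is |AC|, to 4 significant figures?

42.24

A is at the origin; AJ runs at 143.3° with length 29.0, so J = (-23.25, 17.33). ∠AJL = 127.7° gives JL at 91.00° from the x-axis; with |JL| = 29.9, L = (-23.77, 47.23). ∠JLT = 55.0° gives LT at -34.00° from the x-axis; with |LT| = 29.9, T = (1.015, 30.51). ∠LTZ = 75.4° gives TZ at -138.6° from the x-axis; with |TZ| = 16.6, Z = (-11.44, 19.53). ∠TZQ = 116.7° gives ZQ at 158.1° from the x-axis; with |ZQ| = 26.5, Q = (-36.02, 29.41). ∠ZQC = 46.9° gives QC at 25.00° from the x-axis; with |QC| = 25.7, C = (-12.73, 40.27). Then |AC| = |C − A| = 42.24.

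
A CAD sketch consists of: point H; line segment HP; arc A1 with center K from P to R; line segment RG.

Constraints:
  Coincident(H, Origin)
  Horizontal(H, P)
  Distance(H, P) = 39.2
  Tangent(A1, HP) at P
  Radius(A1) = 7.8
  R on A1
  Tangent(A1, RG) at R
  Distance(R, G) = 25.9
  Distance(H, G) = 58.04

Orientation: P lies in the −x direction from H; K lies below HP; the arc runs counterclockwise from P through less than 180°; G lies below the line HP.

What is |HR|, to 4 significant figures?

47.63

H is at the origin; HP is horizontal with |HP| = 39.2 and P on the −x side, so P = (-39.20, 0.000). A1 meets HP tangentially, so KP is at right angles to HP, so K = P + (0, -7.8) = (-39.20, -7.800). Since KR ⟂ RG (tangency), |KG| = √(7.8² + 25.9²) = 27.05 regardless of where R sits on A1. So G lies on both circle(H, 58.04) and circle(K, 27.05); the below-HP intersection is G = (-47.33, -33.60). R is the foot of the tangent from G: R = (-47.00, -7.702).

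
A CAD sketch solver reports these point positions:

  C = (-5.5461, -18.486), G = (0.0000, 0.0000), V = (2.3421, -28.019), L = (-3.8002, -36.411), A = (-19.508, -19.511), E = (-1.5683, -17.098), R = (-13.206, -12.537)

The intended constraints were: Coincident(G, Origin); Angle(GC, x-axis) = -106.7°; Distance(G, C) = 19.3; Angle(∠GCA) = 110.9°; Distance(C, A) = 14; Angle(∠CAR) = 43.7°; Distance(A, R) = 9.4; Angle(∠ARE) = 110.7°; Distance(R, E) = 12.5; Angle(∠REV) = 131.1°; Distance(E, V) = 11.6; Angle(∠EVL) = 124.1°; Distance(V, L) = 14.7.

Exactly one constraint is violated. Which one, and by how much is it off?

Distance(V, L) = 14.7 — off by 4.30.

G = (0.00, 0.00) ✓; GC at -106.7° ✓; |GC| = 19.30 ✓; ∠GCA = 110.9° ✓; |CA| = 14.00 ✓; ∠CAR = 43.70° ✓; |AR| = 9.400 ✓; ∠ARE = 110.7° ✓; |RE| = 12.50 ✓; ∠REV = 131.1° ✓; |EV| = 11.60 ✓; ∠EVL = 124.1° ✓; |VL| = 10.40 ✗.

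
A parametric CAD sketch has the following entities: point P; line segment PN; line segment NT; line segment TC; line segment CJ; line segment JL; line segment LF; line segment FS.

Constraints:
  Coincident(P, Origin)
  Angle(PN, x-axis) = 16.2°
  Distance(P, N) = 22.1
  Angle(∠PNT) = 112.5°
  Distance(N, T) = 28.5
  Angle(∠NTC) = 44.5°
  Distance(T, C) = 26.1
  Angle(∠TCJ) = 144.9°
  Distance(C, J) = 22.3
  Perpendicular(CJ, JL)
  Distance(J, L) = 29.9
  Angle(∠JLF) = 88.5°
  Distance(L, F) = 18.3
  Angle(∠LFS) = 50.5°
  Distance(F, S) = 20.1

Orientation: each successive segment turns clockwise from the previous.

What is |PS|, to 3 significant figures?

13.4

P is at the origin; PN runs at 16.2° with length 22.1, so N = (21.2, 6.17). ∠PNT = 112.5° gives NT at -51.3° from the x-axis; with |NT| = 28.5, T = (39.0, -16.1). ∠NTC = 44.5° gives TC at 173° from the x-axis; with |TC| = 26.1, C = (13.1, -13.0). ∠TCJ = 144.9° gives CJ at 138° from the x-axis; with |CJ| = 22.3, J = (-3.47, 1.91). The perpendicularity gives JL at right angles to CJ, so JL runs at 48.1°; with |JL| = 29.9, L = (16.5, 24.2). ∠JLF = 88.5° gives LF at -43.4° from the x-axis; with |LF| = 18.3, F = (29.8, 11.6). ∠LFS = 50.5° gives FS at -173° from the x-axis; with |FS| = 20.1, S = (9.85, 9.10). Then |PS| = |S − P| = 13.4.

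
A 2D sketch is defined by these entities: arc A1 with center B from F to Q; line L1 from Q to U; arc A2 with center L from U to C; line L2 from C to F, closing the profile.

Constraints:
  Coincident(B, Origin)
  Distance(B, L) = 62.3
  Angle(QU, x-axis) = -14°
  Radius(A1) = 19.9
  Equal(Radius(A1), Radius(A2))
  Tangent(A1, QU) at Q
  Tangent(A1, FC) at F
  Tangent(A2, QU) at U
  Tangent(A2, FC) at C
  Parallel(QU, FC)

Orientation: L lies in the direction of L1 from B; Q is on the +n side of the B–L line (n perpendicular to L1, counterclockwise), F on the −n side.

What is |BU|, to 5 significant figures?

65.401

The slot axis is L1's direction at -14.0°, so u = (cos -14.0°, sin -14.0°) = (0.97030, -0.24192) and n = (−sin -14.0°, cos -14.0°) = (0.24192, 0.97030). B is at the origin and L lies 62.3 along u from B, so L = 62.3·u = (60.449, -15.072). Tangency of A1 to both parallel lines with radius 19.9 puts Q and F at B ± 19.9·n: Q = (4.8142, 19.309), F = (-4.8142, -19.309). Equal radii place U and C the same way about L: U = L + 19.9·n = (65.264, 4.2372), C = L − 19.9·n = (55.635, -34.381). Then |BU| = |U − B| = 65.401.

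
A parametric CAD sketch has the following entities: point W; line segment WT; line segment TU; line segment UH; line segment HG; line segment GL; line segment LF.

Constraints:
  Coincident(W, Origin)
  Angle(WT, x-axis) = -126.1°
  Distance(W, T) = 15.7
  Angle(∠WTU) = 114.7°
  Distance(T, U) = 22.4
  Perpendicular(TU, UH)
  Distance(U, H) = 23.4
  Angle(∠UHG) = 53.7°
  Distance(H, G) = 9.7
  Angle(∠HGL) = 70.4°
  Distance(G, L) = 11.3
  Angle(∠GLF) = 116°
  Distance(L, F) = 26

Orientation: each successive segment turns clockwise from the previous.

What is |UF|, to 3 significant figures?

34.2

W is at the origin; WT runs at -126.1° with length 15.7, so T = (-9.25, -12.7). ∠WTU = 114.7° gives TU at 169° from the x-axis; with |TU| = 22.4, U = (-31.2, -8.26). TU is perpendicular to UH, so UH runs at 78.6°; with |UH| = 23.4, H = (-26.6, 14.7). ∠UHG = 53.7° gives HG at -47.7° from the x-axis; with |HG| = 9.7, G = (-20.1, 7.51). ∠HGL = 70.4° gives GL at -157° from the x-axis; with |GL| = 11.3, L = (-30.5, 3.15). ∠GLF = 116.0° gives LF at 139° from the x-axis; with |LF| = 26.0, F = (-50.0, 20.3). Then |UF| = |F − U| = 34.2.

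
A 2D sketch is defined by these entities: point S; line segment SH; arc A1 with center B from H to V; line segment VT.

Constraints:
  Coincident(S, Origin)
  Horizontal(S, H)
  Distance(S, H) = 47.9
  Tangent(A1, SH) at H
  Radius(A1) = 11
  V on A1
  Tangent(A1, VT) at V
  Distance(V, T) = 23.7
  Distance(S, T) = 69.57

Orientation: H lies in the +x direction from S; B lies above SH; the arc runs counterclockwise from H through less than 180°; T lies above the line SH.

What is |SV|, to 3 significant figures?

59.7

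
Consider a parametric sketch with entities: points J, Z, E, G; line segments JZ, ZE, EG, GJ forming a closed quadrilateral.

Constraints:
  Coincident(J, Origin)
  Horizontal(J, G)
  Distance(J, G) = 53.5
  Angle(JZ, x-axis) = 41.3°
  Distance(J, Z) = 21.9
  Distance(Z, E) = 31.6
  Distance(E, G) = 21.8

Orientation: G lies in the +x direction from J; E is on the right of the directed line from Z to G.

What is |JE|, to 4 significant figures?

36.60

Checks: |ZE| = 31.60 ✓; |EG| = 21.80 ✓.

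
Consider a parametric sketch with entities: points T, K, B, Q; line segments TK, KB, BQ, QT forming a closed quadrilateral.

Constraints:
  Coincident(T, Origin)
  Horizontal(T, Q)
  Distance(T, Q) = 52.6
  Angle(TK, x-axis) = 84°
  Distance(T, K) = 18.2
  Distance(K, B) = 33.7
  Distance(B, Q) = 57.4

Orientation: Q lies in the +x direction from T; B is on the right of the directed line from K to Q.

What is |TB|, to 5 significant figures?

15.522

T is at the origin; T and Q share the same y with |TQ| = 52.6 and Q in +x, so Q = (52.6, 0). TK runs at 84.0° with |TK| = 18.2, so K = (1.9024, 18.100). B is determined by |KB| = 33.7 and |BQ| = 57.4 together: it lies at the intersection of circle(K, 33.7) and circle(Q, 57.4). With |KQ| = 53.832, the foot of the radical line on KQ is 6.8621 from K and the perpendicular offset is √(33.7² − 6.8621²) = 32.994. Taking the right-of-KQ solution: B = (-2.7289, -15.280).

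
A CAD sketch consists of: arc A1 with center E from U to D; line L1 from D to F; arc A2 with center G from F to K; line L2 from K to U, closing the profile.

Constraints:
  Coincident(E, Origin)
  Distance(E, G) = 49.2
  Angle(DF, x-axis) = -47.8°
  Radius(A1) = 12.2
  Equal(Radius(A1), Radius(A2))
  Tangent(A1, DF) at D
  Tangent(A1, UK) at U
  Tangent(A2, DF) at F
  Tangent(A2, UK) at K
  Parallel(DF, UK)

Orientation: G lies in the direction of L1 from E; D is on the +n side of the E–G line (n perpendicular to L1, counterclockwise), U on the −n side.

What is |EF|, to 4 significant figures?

50.69

The slot axis is L1's direction at -47.8°, so u = (cos -47.8°, sin -47.8°) = (0.6717, -0.7408) and n = (−sin -47.8°, cos -47.8°) = (0.7408, 0.6717). E is at the origin and G lies 49.2 along u from E, so G = 49.2·u = (33.05, -36.45). Tangency of A1 to both parallel lines with radius 12.2 puts D and U at E ± 12.2·n: D = (9.038, 8.195), U = (-9.038, -8.195). Equal radii place F and K the same way about G: F = G + 12.2·n = (42.09, -28.25), K = G − 12.2·n = (24.01, -44.64). Then |EF| = |F − E| = 50.69.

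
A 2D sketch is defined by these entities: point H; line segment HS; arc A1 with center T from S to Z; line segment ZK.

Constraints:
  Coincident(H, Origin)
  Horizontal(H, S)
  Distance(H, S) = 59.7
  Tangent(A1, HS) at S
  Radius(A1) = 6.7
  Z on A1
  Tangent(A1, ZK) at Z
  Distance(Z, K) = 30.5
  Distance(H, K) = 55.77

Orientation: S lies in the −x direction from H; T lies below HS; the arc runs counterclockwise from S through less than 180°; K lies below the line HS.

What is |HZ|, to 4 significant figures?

65.64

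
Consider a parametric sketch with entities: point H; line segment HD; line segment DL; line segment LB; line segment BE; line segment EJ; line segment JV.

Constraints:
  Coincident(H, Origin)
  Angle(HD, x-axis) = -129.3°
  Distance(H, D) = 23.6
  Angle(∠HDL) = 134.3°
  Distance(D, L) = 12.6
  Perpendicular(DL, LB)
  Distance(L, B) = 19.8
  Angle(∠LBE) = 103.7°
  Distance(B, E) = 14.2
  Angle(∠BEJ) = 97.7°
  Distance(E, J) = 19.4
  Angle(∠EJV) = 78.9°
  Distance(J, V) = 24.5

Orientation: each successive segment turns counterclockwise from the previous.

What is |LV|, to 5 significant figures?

3.3098

H is at the origin; HD runs at -129.3° with length 23.6, so D = (-14.948, -18.263). ∠HDL = 134.3° gives DL at -83.600° from the x-axis; with |DL| = 12.6, L = (-13.543, -30.784). The perpendicularity gives LB at right angles to DL, so LB runs at 6.4000°; with |LB| = 19.8, B = (6.1333, -28.577). ∠LBE = 103.7° gives BE at 82.700° from the x-axis; with |BE| = 14.2, E = (7.9376, -14.492). ∠BEJ = 97.7° gives EJ at 165.00° from the x-axis; with |EJ| = 19.4, J = (-10.801, -9.4710). ∠EJV = 78.9° gives JV at -93.900° from the x-axis; with |JV| = 24.5, V = (-12.468, -33.914). Then |LV| = |V − L| = 3.3098.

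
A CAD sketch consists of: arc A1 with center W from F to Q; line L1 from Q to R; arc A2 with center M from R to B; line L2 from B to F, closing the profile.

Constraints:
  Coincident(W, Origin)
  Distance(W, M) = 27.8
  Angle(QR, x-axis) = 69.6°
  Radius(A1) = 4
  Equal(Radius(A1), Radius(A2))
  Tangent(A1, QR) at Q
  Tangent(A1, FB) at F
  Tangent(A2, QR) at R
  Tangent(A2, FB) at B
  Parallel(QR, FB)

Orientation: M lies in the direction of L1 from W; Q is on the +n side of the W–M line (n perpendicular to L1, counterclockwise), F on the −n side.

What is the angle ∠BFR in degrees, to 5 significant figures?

16.054°

The slot axis is L1's direction at 69.6°, so u = (cos 69.6°, sin 69.6°) = (0.34857, 0.93728) and n = (−sin 69.6°, cos 69.6°) = (-0.93728, 0.34857). W is at the origin and M lies 27.8 along u from W, so M = 27.8·u = (9.6903, 26.056). Tangency of A1 to both parallel lines with radius 4.0 puts Q and F at W ± 4.0·n: Q = (-3.7491, 1.3943), F = (3.7491, -1.3943). Equal radii place R and B the same way about M: R = M + 4.0·n = (5.9412, 27.451), B = M − 4.0·n = (13.439, 24.662). Then cos ∠BFR = FB·FR / (|FB||FR|), giving 16.054°.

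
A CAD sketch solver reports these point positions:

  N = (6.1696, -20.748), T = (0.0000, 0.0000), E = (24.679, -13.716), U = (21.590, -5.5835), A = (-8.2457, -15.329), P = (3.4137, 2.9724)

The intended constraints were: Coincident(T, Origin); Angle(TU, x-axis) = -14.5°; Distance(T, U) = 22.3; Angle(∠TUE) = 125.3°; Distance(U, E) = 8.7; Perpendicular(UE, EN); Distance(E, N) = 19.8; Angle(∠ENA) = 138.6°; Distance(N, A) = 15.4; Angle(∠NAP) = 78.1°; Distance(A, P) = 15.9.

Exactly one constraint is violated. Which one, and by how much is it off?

Distance(A, P) = 15.9 — off by 5.80.

T = (0.00, 0.00) ✓; TU at -14.50° ✓; |TU| = 22.30 ✓; ∠TUE = 125.3° ✓; |UE| = 8.699 ✓; ∠(UE, EN) = 90.00° ✓; |EN| = 19.80 ✓; ∠ENA = 138.6° ✓; |NA| = 15.40 ✓; ∠NAP = 78.10° ✓; |AP| = 21.70 ✗.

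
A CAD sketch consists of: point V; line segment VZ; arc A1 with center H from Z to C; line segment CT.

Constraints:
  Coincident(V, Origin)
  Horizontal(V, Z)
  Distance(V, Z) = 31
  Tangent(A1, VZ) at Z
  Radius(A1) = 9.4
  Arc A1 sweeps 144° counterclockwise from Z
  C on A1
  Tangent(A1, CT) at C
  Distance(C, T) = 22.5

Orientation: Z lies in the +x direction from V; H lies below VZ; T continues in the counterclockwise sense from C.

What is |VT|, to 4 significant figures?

53.12

V is at the origin; V and Z share the same y with |VZ| = 31.0 and Z on the +x side, so Z = (31.00, 0.000). Tangency of A1 to VZ means the radius HZ is perpendicular to VZ, so H = Z + (0, -9.4) = (31.00, -9.400). On A1, Z sits at bearing 90° from H; a 144° counterclockwise sweep puts C at bearing 234°, so C = H + 9.4·(cos 234°, sin 234°) = (25.47, -17.00). Since A1 is tangent to CT there, HC ⟂ CT, so CT runs along (−sin 234°, cos 234°); with |CT| = 22.5, T = (43.68, -30.23). Then |VT| = |T − V| = 53.12.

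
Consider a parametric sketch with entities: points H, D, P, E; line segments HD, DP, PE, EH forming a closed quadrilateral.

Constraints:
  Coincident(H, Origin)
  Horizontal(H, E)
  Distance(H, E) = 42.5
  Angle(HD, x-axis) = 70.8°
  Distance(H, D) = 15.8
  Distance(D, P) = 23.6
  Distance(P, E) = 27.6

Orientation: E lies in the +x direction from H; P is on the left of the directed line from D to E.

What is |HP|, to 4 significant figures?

35.78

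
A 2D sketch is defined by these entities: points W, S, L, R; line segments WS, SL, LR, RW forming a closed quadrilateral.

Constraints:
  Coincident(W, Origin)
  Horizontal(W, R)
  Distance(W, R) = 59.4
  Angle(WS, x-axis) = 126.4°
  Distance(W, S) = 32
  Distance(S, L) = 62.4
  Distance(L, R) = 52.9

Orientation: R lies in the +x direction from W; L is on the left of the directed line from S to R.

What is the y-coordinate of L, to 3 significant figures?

48.8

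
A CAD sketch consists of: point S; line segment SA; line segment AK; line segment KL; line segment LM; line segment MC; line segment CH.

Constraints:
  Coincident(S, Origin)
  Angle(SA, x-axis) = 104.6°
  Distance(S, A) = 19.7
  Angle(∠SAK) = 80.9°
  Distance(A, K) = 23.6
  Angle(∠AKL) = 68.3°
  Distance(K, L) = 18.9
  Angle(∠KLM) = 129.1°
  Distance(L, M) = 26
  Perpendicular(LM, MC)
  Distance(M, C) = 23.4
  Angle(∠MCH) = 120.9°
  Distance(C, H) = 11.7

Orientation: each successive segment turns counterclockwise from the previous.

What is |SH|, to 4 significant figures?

27.29

LM ⟂ MC, so MC runs at 96.30°; with |MC| = 23.4, C = (10.16, 22.42). ∠MCH = 120.9° gives CH at 155.4° from the x-axis; with |CH| = 11.7, H = (-0.4810, 27.29). Then |SH| = |H − S| = 27.29.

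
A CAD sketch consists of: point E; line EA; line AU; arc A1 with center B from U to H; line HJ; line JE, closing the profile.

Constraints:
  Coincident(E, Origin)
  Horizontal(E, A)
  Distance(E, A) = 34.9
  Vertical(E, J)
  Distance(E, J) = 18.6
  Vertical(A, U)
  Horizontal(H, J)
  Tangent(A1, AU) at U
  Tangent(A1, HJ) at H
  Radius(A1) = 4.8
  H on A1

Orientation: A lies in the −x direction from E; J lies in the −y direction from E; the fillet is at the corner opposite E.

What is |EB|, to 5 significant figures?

33.113

EJ is vertical with |EJ| = 18.6 and J on the −y side, so J = (0.0000, -18.600). The virtual corner opposite E is at (-34.900, -18.600). A1 meets AU tangentially, so BU is at right angles to AU and A1 meets HJ tangentially, so BH is at right angles to HJ, with radius 4.8, so the center B sits 4.8 in from both sides at B = (-30.100, -13.800). Then |EB| = |B − E| = 33.113.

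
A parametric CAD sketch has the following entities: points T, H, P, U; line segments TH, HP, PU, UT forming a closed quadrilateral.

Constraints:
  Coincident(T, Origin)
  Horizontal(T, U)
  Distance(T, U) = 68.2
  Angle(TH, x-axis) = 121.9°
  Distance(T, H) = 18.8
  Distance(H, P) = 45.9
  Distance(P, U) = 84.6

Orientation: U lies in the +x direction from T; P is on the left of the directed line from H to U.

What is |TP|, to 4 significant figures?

59.00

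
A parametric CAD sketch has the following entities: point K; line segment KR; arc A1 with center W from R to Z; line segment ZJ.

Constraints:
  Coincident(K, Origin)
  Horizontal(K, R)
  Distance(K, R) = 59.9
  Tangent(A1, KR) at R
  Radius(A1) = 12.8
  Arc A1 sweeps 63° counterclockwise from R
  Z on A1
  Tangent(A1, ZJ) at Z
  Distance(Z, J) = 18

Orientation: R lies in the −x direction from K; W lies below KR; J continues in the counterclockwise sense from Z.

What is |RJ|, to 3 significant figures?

30.2

K is at the origin; K and R share the same y with |KR| = 59.9 and R on the −x side, so R = (-59.9, 0.00). Since A1 is tangent to KR there, WR ⟂ KR, so W = R + (0, -12.8) = (-59.9, -12.8). On A1, R sits at bearing 90° from W; a 63° counterclockwise sweep puts Z at bearing 153°, so Z = W + 12.8·(cos 153°, sin 153°) = (-71.3, -6.99). Tangency of A1 to ZJ means the radius WZ is perpendicular to ZJ, so ZJ runs along (−sin 153°, cos 153°); with |ZJ| = 18.0, J = (-79.5, -23.0). Then |RJ| = |J − R| = 30.2.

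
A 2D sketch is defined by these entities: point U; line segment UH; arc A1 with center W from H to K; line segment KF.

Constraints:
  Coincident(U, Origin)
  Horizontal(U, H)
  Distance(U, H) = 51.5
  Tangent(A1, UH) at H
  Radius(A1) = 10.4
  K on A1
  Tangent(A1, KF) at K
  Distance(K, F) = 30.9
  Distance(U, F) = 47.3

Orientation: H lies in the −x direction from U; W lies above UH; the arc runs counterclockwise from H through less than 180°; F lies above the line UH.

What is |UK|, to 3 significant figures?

42.3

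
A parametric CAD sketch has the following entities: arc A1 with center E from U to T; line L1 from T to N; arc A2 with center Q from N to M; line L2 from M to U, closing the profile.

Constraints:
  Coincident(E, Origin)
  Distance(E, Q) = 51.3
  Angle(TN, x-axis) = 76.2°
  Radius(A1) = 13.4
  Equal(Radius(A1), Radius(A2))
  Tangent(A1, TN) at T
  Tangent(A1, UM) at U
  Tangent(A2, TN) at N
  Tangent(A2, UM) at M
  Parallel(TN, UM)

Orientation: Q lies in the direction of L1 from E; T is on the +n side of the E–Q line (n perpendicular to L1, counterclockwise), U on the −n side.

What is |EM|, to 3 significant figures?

53.0

The slot axis is L1's direction at 76.2°, so u = (cos 76.2°, sin 76.2°) = (0.239, 0.971) and n = (−sin 76.2°, cos 76.2°) = (-0.971, 0.239). E is at the origin and Q lies 51.3 along u from E, so Q = 51.3·u = (12.2, 49.8). Tangency of A1 to both parallel lines with radius 13.4 puts T and U at E ± 13.4·n: T = (-13.0, 3.20), U = (13.0, -3.20). Equal radii place N and M the same way about Q: N = Q + 13.4·n = (-0.776, 53.0), M = Q − 13.4·n = (25.2, 46.6). Then |EM| = |M − E| = 53.0.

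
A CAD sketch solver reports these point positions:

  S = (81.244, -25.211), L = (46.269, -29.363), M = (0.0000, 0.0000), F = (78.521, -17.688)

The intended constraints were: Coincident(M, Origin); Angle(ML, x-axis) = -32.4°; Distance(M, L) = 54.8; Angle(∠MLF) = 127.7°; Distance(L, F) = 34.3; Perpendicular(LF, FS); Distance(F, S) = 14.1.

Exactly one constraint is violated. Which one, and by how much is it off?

Distance(F, S) = 14.1 — off by 6.10.

M = (0.00, 0.00) ✓; ML at -32.40° ✓; |ML| = 54.80 ✓; ∠MLF = 127.7° ✓; |LF| = 34.30 ✓; ∠(LF, FS) = 90.00° ✓; |FS| = 8.001 ✗.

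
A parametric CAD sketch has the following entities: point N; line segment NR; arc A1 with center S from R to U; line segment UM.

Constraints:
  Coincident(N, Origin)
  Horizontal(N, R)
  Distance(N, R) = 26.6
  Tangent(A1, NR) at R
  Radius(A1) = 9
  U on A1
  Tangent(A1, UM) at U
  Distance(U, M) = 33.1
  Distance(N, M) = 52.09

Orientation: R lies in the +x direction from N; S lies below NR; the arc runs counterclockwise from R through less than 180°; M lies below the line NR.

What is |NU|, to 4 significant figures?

21.72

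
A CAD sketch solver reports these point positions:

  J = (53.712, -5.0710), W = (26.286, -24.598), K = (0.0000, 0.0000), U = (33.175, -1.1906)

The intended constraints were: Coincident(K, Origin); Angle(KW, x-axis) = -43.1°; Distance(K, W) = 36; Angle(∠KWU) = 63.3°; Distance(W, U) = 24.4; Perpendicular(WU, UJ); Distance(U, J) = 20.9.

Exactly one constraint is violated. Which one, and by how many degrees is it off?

Perpendicular(WU, UJ) — off by 5.70°.

K = (0.00, 0.00) ✓; KW at -43.10° ✓; |KW| = 36.00 ✓; ∠KWU = 63.30° ✓; |WU| = 24.40 ✓; ∠(WU, UJ) = 84.30° ✗; |UJ| = 20.90 ✓.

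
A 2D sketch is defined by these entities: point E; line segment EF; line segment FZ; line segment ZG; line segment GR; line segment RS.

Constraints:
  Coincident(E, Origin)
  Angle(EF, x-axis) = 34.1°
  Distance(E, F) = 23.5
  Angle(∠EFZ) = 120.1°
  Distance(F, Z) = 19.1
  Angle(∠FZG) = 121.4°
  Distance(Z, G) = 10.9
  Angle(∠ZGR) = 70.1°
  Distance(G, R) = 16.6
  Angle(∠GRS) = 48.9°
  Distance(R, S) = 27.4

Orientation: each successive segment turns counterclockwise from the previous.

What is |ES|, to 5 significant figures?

46.255

E is at the origin; EF runs at 34.1° with length 23.5, so F = (19.459, 13.175). ∠EFZ = 120.1° gives FZ at 94.000° from the x-axis; with |FZ| = 19.1, Z = (18.127, 32.228). ∠FZG = 121.4° gives ZG at 152.60° from the x-axis; with |ZG| = 10.9, G = (8.4499, 37.245). ∠ZGR = 70.1° gives GR at -97.500° from the x-axis; with |GR| = 16.6, R = (6.2831, 20.787). ∠GRS = 48.9° gives RS at 33.600° from the x-axis; with |RS| = 27.4, S = (29.105, 35.950). Then |ES| = |S − E| = 46.255.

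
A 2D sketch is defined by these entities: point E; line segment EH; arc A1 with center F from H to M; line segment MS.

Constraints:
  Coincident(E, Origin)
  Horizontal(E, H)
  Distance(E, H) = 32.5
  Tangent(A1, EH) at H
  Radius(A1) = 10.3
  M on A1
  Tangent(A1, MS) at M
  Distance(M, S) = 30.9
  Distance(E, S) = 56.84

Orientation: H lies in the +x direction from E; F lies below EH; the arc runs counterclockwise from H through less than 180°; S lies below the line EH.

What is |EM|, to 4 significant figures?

27.85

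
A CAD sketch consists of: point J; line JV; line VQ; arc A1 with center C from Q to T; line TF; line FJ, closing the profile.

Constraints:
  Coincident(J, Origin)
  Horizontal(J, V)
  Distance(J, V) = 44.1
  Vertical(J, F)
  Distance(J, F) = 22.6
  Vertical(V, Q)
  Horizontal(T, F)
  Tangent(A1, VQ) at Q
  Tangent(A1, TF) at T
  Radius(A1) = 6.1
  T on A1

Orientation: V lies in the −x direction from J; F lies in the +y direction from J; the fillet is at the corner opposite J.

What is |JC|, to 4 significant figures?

41.43

J is at the origin; J and V share the same y with |JV| = 44.1 and V on the −x side, so V = (-44.10, 0.000). J and F share the same x with |JF| = 22.6 and F on the +y side, so F = (0.000, 22.60). The virtual corner opposite J is at (-44.10, 22.60). A1 meets VQ tangentially, so CQ is at right angles to VQ and since A1 is tangent to TF there, CT ⟂ TF, with radius 6.1, so the center C sits 6.1 in from both sides at C = (-38.00, 16.50). Then |JC| = |C − J| = 41.43.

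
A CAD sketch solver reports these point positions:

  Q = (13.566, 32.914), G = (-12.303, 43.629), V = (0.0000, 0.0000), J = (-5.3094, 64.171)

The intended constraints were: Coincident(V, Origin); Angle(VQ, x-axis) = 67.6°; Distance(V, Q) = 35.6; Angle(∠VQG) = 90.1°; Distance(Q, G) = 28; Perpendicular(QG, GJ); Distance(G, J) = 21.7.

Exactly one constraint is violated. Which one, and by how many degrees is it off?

Perpendicular(QG, GJ) — off by 3.70°.

V = (0.00, 0.00) ✓; VQ at 67.60° ✓; |VQ| = 35.60 ✓; ∠VQG = 90.10° ✓; |QG| = 28.00 ✓; ∠(QG, GJ) = 86.30° ✗; |GJ| = 21.70 ✓.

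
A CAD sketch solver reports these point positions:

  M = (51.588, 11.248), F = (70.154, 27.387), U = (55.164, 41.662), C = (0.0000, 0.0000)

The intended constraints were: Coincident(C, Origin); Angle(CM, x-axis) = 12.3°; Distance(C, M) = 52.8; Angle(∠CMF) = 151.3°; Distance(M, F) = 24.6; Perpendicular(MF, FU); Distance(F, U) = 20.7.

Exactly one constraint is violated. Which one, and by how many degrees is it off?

Perpendicular(MF, FU) — off by 5.40°.

C = (0.00, 0.00) ✓; CM at 12.30° ✓; |CM| = 52.80 ✓; ∠CMF = 151.3° ✓; |MF| = 24.60 ✓; ∠(MF, FU) = 95.40° ✗; |FU| = 20.70 ✓.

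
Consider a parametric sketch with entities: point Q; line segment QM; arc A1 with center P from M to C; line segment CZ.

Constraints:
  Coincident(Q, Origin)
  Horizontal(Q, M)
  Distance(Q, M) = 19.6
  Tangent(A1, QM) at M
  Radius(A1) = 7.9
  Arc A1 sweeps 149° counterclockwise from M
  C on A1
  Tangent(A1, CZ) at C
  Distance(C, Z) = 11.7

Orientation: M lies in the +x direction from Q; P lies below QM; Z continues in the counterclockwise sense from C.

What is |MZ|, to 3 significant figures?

21.5

On A1, M sits at bearing 90° from P; a 149° counterclockwise sweep puts C at bearing 239°, so C = P + 7.9·(cos 239°, sin 239°) = (15.5, -14.7). Since A1 is tangent to CZ there, PC ⟂ CZ, so CZ runs along (−sin 239°, cos 239°); with |CZ| = 11.7, Z = (25.6, -20.7). Then |MZ| = |Z − M| = 21.5.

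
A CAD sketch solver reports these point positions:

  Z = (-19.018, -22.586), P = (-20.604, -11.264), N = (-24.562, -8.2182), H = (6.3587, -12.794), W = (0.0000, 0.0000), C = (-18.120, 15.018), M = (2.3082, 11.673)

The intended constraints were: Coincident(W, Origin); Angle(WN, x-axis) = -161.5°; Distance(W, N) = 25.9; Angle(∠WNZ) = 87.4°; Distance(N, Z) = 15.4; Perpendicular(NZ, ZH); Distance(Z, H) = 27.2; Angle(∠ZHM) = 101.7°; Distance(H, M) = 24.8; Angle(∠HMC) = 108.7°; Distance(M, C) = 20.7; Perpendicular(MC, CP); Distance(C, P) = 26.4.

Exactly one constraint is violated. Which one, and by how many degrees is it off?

Perpendicular(MC, CP) — off by 3.90°.

W = (0.00, 0.00) ✓; WN at -161.5° ✓; |WN| = 25.90 ✓; ∠WNZ = 87.40° ✓; |NZ| = 15.40 ✓; ∠(NZ, ZH) = 90.00° ✓; |ZH| = 27.20 ✓; ∠ZHM = 101.7° ✓; |HM| = 24.80 ✓; ∠HMC = 108.7° ✓; |MC| = 20.70 ✓; ∠(MC, CP) = 93.90° ✗; |CP| = 26.40 ✓.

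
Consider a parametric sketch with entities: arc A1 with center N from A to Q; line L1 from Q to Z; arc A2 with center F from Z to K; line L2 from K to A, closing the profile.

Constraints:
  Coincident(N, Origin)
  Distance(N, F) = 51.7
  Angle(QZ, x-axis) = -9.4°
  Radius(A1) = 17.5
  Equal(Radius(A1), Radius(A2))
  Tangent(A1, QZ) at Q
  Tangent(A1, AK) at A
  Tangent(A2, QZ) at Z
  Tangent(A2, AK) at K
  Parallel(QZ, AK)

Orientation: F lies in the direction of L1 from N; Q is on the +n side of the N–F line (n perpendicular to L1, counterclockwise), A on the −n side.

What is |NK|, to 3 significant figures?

54.6

The slot axis is L1's direction at -9.4°, so u = (cos -9.4°, sin -9.4°) = (0.987, -0.163) and n = (−sin -9.4°, cos -9.4°) = (0.163, 0.987). N is at the origin and F lies 51.7 along u from N, so F = 51.7·u = (51.0, -8.44). Tangency of A1 to both parallel lines with radius 17.5 puts Q and A at N ± 17.5·n: Q = (2.86, 17.3), A = (-2.86, -17.3). Equal radii place Z and K the same way about F: Z = F + 17.5·n = (53.9, 8.82), K = F − 17.5·n = (48.1, -25.7). Then |NK| = |K − N| = 54.6.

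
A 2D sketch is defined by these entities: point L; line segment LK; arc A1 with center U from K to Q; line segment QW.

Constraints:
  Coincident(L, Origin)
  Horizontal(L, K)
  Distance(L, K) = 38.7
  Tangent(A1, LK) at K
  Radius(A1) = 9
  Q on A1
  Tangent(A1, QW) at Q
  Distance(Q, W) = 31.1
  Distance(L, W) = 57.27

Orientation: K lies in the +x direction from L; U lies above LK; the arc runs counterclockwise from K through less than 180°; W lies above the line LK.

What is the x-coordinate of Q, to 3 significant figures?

47.4

L is at the origin; LK is horizontal with |LK| = 38.7 and K on the +x side, so K = (38.7, 0.00). The tangent condition forces UK to be normal to LK, so U = K + (0, 9) = (38.7, 9.00). Since UQ ⟂ QW (tangency), |UW| = √(9.0² + 31.1²) = 32.4 regardless of where Q sits on A1. So W lies on both circle(L, 57.27) and circle(U, 32.4); the above-LK intersection is W = (39.6, 41.4). Q is the foot of the tangent from W: Q = (47.4, 11.3).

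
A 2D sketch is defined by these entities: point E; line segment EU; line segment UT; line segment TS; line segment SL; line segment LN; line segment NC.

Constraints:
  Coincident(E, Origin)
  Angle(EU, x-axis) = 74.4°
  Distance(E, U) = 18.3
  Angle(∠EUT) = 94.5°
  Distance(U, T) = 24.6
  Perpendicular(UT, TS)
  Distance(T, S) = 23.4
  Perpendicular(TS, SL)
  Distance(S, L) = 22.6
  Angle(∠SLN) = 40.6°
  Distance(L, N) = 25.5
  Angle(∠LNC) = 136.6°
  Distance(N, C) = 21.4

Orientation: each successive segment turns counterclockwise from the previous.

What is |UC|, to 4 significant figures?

43.45

∠SLN = 40.6° gives LN at 119.3° from the x-axis; with |LN| = 25.5, N = (-17.48, 18.58). ∠LNC = 136.6° gives NC at 162.7° from the x-axis; with |NC| = 21.4, C = (-37.91, 24.94). Then |UC| = |C − U| = 43.45.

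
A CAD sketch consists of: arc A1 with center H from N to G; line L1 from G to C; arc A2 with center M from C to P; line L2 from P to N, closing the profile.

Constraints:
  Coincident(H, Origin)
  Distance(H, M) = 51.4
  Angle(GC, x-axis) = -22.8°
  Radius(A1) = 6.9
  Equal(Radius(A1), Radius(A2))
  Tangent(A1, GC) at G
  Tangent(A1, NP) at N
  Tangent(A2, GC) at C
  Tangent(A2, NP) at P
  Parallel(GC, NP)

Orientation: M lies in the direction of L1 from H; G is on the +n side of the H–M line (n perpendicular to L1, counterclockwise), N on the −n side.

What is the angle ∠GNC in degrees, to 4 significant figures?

74.97°

Tangency of A1 to both parallel lines with radius 6.9 puts G and N at H ± 6.9·n: G = (2.674, 6.361), N = (-2.674, -6.361). Equal radii place C and P the same way about M: C = M + 6.9·n = (50.06, -13.56), P = M − 6.9·n = (44.71, -26.28). Then cos ∠GNC = NG·NC / (|NG||NC|), giving 74.97°.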